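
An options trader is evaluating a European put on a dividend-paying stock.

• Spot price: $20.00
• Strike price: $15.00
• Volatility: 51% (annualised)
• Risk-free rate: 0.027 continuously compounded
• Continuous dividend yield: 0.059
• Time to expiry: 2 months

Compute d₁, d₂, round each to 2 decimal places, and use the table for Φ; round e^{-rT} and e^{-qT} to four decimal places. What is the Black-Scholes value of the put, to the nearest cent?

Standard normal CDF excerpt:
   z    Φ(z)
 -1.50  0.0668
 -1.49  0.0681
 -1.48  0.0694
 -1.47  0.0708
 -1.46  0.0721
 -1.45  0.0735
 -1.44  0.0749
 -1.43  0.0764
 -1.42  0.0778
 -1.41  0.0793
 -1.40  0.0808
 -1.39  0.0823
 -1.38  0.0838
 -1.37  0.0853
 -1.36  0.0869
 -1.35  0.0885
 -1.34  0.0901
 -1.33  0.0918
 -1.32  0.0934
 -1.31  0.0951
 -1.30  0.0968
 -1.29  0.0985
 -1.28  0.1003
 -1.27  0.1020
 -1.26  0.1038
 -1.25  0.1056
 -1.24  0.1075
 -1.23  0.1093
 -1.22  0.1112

$0.15

σ√T = 0.51·√0.1667 = 0.2082
d₁ = [ln(20/15) + (0.027 − 0.059 + 0.51²/2)·0.1667] / 0.2082 = [0.2877 + 0.0163] / 0.2082 = 1.4602 which rounds to 1.46
d₂ = d₁ − σ√T = 1.4602 − 0.2082 = 1.2520 which rounds to 1.25
exp(−qT) = exp(−0.059·0.1667) = 0.9902;  exp(−rT) = exp(−0.027·0.1667) = 0.9955
N(−d₂) = N(-1.25) = 0.1056;  N(−d₁) = N(-1.46) = 0.0721
P = 15·0.9955·0.1056 − 20·0.9902·0.0721 = 1.5769 − 1.4279 = 0.1490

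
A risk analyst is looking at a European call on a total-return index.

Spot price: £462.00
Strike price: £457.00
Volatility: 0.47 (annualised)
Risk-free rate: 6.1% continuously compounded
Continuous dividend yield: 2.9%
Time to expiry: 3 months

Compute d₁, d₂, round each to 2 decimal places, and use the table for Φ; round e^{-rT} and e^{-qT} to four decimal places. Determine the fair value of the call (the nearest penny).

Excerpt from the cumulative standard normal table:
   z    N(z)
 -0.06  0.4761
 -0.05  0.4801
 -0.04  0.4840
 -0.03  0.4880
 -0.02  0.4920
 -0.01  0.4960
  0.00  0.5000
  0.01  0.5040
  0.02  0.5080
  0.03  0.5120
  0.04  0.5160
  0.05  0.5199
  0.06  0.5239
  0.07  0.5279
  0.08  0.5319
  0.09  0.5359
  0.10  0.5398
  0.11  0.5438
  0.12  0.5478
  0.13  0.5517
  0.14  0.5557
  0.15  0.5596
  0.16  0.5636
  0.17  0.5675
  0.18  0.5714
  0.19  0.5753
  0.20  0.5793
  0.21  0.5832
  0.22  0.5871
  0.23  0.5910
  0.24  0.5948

T = 0.25;  σ√T = 0.2350
ln(S/K) + (r − q + σ²/2)T = ln(462/457) + (0.061 − 0.029 + 0.47²/2)·0.25 = 0.0109 + 0.0356 = 0.0465
d₁ = 0.0465 / 0.2350 = 0.1978 → 0.20
d₂ = d₁ − σ√T = 0.1978 − 0.2350 = -0.0372 → -0.04
exp(−qT) = exp(−0.029·0.25) = 0.9928;  exp(−rT) = exp(−0.061·0.25) = 0.9849
C = 462·0.9928·N(0.20) − 457·0.9849·N(-0.04) = 462·0.9928·0.5793 − 457·0.9849·0.4840 = 265.7096 − 217.8481 = 47.8616

£47.86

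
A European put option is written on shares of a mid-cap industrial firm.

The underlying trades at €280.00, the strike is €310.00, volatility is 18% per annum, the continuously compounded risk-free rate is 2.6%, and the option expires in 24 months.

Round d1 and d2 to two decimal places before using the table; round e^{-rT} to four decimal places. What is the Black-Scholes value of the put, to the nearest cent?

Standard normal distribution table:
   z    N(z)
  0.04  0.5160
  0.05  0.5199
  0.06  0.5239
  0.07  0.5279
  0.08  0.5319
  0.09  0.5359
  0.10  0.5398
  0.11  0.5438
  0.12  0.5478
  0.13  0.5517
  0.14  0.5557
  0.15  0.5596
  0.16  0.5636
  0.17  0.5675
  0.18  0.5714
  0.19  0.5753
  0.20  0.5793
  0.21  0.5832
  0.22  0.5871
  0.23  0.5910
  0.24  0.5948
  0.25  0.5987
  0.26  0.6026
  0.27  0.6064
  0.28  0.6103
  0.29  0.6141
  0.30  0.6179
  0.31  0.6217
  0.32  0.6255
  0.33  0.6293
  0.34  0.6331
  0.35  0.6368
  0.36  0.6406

€36.26

σ√T = 0.18·√2 = 0.2546
d₁ = [ln(280/310) + (0.026 + 0.18²/2)·2] / 0.2546 = [-0.1018 + 0.0844] / 0.2546 = -0.0683 which rounds to -0.07
d₂ = d₁ − σ√T = -0.0683 − 0.2546 = -0.3228 which rounds to -0.32
exp(−rT) = exp(−0.026·2) = 0.9493
N(−d₂) = N(0.32) = 0.6255;  N(−d₁) = N(0.07) = 0.5279
P = 310·0.9493·0.6255 − 280·0.5279 = 184.0740 − 147.8120 = 36.2620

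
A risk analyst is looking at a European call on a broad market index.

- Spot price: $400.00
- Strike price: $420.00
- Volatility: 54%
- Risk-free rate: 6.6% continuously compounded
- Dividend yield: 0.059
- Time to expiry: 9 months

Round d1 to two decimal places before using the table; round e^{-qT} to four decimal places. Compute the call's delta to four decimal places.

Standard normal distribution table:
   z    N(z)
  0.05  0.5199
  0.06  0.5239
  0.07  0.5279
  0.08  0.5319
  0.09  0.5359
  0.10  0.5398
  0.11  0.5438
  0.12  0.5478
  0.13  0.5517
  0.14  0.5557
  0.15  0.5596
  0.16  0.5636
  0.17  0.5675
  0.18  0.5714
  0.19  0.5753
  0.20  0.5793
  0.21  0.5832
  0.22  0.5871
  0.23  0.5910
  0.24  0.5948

σ√T = 0.54·√0.75 = 0.4677
d₁ = [ln(400/420) + (0.066 − 0.059 + 0.54²/2)·0.75] / 0.4677 = [-0.0488 + 0.1146] / 0.4677 = 0.1407 ⇒ 0.14
N(d₁) = N(0.14) = 0.5557
Δ_call = exp(−qT)·N(d₁) = 0.9567·0.5557 = 0.5316

0.5316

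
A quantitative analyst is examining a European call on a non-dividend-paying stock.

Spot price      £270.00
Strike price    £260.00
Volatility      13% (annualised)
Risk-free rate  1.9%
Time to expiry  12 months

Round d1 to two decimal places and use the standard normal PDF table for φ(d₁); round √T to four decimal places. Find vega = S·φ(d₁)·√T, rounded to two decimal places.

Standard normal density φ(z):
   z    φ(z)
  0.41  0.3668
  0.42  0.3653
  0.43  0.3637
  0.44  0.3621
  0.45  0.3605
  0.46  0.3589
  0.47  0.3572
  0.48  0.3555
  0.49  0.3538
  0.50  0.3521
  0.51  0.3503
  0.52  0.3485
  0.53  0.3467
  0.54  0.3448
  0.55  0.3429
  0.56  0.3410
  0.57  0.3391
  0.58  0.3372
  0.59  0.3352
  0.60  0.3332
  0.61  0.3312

95.07

σ√T = 0.13 × 1.0000 = 0.1300
ln(S/K) + (r + σ²/2)T = ln(270/260) + (0.019 + 0.13²/2)·1 = 0.0377 + 0.0275 = 0.0652
d₁ = 0.0652 / 0.1300 = 0.5015 → 0.50
√T = √1 = 1.0000
φ(d₁) = φ(0.50) = 0.3521
vega = S·φ(d₁)·√T = 270·0.3521·1.0000 = 95.0670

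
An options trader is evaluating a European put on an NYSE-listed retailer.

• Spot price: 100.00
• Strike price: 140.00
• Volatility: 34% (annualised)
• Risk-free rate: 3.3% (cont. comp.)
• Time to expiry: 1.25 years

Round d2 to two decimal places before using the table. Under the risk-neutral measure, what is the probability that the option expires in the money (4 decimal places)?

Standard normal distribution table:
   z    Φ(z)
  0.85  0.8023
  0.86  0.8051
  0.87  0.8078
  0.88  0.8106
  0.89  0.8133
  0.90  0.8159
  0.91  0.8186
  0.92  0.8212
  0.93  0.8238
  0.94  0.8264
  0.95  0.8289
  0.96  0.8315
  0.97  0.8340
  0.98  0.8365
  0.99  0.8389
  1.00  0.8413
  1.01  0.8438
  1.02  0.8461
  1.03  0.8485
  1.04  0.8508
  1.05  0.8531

0.8340

T = 1.25;  σ√T = 0.3801
d₁ = [ln(100/140) + (0.033 + ½·0.34²)·1.25] / (σ√T) = (-0.3365 + 0.1135) / 0.3801 = -0.5866 ⇒ -0.59
d₂ = -0.5866 − 0.3801 = -0.9667 ⇒ -0.97
Pr(exercise) under Q = N(−d₂) = N(0.97) = 0.8340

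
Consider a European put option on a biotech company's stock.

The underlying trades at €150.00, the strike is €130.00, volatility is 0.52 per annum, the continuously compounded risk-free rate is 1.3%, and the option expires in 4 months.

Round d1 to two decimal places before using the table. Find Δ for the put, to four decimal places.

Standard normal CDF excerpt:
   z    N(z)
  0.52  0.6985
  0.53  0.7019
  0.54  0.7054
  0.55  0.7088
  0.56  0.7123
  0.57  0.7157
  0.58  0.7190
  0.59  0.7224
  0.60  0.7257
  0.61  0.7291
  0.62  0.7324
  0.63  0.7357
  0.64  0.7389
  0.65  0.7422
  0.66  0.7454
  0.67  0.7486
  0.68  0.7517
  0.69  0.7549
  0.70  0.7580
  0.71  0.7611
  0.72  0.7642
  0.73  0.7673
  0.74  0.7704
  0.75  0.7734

σ√T = 0.52 × 0.5774 = 0.3002
d₁ = [ln(150/130) + (0.013 + ½·0.52²)·0.3333] / (σ√T) = (0.1431 + 0.0494) / 0.3002 = 0.6412 ⇒ 0.64
N(d₁) = N(0.64) = 0.7389
Δ_put = N(d₁) − 1 = 0.7389 − 1 = -0.2611

-0.2611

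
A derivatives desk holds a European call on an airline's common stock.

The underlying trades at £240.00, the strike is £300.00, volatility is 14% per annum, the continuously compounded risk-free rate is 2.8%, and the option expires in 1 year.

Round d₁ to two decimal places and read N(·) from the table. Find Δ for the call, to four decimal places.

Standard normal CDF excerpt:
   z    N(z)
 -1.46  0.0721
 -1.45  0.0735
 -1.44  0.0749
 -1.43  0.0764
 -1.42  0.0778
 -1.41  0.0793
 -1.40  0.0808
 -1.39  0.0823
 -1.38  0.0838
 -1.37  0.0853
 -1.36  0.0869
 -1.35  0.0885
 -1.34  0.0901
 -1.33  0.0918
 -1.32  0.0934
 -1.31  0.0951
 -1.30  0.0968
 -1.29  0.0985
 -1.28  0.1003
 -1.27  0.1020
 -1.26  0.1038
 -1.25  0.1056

T = 1;  σ√T = 0.1400
ln(S/K) + (r + σ²/2)T = ln(240/300) + (0.028 + 0.14²/2)·1 = -0.2231 + 0.0378 = -0.1853
d₁ = -0.1853 / 0.1400 = -1.3239 → -1.32
N(d₁) = N(-1.32) = 0.0934
Δ_call = N(d₁) = 0.0934

0.0934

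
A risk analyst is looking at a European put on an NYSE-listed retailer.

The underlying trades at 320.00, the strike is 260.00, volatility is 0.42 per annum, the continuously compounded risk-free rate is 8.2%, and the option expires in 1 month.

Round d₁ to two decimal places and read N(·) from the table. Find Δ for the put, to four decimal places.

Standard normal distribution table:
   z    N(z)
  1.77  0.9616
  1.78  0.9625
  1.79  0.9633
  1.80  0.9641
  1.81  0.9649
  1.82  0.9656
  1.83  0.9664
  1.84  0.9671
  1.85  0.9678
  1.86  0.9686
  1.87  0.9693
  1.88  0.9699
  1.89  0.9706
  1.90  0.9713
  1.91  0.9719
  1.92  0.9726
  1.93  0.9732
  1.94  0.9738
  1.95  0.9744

-0.0336

T = 0.08333;  σ√T = 0.1212
d₁ = [ln(320/260) + (0.082 + ½·0.42²)·0.08333] / (σ√T) = (0.2076 + 0.0142) / 0.1212 = 1.8296 ⇒ 1.83
N(d₁) = N(1.83) = 0.9664
Δ_put = N(d₁) − 1 = 0.9664 − 1 = -0.0336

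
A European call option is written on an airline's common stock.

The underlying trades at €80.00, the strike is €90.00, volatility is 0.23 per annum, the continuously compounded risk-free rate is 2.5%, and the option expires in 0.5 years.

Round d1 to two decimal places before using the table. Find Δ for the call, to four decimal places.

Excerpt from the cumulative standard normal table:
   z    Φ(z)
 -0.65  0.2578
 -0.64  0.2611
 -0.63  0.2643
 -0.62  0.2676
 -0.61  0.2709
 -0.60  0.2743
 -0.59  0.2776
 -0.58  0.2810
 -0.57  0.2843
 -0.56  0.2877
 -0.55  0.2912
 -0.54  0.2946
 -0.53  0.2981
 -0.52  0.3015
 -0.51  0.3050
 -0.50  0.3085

0.2843

σ√T = 0.23 × 0.7071 = 0.1626
d₁ = [ln(80/90) + (0.025 + 0.23²/2)·0.5] / 0.1626 = [-0.1178 + 0.0257] / 0.1626 = -0.5660 ≈ -0.57
N(d₁) = N(-0.57) = 0.2843
Δ_call = N(d₁) = 0.2843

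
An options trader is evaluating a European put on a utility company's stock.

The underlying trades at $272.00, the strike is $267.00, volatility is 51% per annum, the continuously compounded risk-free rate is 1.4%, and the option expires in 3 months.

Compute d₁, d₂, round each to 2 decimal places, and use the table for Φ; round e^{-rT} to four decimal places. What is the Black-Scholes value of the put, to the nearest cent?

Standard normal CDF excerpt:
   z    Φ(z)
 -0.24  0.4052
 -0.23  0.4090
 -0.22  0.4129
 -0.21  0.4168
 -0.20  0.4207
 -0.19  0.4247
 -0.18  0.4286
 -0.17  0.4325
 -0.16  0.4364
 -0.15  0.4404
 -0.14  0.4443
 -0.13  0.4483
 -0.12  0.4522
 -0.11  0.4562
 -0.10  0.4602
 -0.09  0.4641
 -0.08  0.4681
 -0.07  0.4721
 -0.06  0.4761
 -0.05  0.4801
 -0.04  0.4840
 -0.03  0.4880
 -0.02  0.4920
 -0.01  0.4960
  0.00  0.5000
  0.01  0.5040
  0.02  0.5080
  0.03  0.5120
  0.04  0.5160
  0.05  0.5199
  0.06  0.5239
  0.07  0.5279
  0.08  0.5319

$23.92

T = 0.25;  σ√T = 0.2550
d₁ = [ln(272/267) + (0.014 + 0.51²/2)·0.25] / 0.2550 = [0.0186 + 0.0360] / 0.2550 = 0.2140 → 0.21
d₂ = d₁ − σ√T = 0.2140 − 0.2550 = -0.0410 → -0.04
exp(−rT) = exp(−0.014·0.25) = 0.9965
P = 267·0.9965·N(0.04) − 272·N(-0.21) = 267·0.9965·0.5160 − 272·0.4168 = 137.2898 − 113.3696 = 23.9202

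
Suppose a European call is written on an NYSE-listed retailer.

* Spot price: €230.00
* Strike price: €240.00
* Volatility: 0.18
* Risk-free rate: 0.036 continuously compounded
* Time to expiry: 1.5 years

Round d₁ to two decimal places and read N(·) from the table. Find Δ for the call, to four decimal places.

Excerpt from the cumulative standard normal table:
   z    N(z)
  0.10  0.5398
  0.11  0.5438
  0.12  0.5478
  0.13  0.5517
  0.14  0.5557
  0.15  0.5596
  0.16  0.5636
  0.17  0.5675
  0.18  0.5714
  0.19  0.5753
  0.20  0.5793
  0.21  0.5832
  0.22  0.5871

T = 1.5;  σ√T = 0.2205
d₁ = [ln(230/240) + (0.036 + 0.18²/2)·1.5] / 0.2205 = [-0.0426 + 0.0783] / 0.2205 = 0.1621 which rounds to 0.16
N(d₁) = N(0.16) = 0.5636
Δ_call = N(d₁) = 0.5636

0.5636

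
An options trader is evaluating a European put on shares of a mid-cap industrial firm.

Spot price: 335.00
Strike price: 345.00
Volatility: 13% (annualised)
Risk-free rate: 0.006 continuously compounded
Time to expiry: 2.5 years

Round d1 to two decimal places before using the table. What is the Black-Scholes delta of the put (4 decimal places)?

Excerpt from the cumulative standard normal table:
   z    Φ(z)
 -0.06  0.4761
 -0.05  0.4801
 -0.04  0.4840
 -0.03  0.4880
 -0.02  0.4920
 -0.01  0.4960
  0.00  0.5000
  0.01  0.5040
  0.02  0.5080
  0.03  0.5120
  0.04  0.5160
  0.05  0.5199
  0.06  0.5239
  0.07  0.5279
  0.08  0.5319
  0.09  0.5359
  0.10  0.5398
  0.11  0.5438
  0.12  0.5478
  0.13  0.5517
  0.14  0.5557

σ√T = 0.13·√2.5 = 0.2055
ln(S/K) + (r + σ²/2)T = ln(335/345) + (0.006 + 0.13²/2)·2.5 = -0.0294 + 0.0361 = 0.0067
d₁ = 0.0067 / 0.2055 = 0.0326 ⇒ 0.03
N(d₁) = N(0.03) = 0.5120
Δ_put = N(d₁) − 1 = 0.5120 − 1 = -0.4880

-0.4880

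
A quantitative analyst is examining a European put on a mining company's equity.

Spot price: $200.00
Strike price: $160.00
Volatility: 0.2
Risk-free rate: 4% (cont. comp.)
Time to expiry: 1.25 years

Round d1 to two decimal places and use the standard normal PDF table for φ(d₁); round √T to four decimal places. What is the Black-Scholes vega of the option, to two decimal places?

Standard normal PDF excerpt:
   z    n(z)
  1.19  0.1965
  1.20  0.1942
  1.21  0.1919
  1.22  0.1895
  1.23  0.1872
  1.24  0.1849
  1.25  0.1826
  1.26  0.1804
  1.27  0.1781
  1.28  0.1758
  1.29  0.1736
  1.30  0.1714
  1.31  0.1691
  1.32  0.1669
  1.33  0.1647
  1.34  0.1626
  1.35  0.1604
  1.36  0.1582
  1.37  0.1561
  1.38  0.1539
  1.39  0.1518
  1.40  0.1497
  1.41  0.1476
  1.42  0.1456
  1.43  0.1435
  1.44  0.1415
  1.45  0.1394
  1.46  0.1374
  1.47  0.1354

36.83

σ√T = 0.2 × 1.1180 = 0.2236
ln(S/K) + (r + σ²/2)T = ln(200/160) + (0.04 + 0.2²/2)·1.25 = 0.2231 + 0.0750 = 0.2981
d₁ = 0.2981 / 0.2236 = 1.3333 which rounds to 1.33
√T = √1.25 = 1.1180
φ(d₁) = φ(1.33) = 0.1647
vega = S·φ(d₁)·√T = 200·0.1647·1.1180 = 36.8269
(Call and put vega coincide under Black-Scholes.)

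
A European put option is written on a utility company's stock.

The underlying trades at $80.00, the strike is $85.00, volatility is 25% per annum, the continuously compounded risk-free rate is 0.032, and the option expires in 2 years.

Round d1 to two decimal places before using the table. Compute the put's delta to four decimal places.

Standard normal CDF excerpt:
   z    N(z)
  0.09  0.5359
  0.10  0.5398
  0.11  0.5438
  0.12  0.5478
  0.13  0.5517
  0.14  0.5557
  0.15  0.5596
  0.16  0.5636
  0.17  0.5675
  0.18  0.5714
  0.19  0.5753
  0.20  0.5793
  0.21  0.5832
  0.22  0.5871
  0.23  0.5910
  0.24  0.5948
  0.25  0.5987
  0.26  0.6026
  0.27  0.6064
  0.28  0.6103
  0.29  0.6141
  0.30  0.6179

T = 2;  σ√T = 0.3536
d₁ = [ln(80/85) + (0.032 + ½·0.25²)·2] / (σ√T) = (-0.0606 + 0.1265) / 0.3536 = 0.1863 → 0.19
N(d₁) = N(0.19) = 0.5753
Δ_put = N(d₁) − 1 = 0.5753 − 1 = -0.4247

-0.4247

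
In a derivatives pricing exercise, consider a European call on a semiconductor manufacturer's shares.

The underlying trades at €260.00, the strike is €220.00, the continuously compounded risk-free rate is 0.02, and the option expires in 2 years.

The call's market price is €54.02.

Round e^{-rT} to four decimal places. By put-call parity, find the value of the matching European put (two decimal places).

€5.40

e^(−rT) = e^(−0.02·2) = 0.9608
Put-call parity: C − P = S − K·e^(−rT) = 260 − 220·0.9608 = 260 − 211.3760 = 48.6240
P = C − (C − P) = 54.02 − (48.6240) = 5.3960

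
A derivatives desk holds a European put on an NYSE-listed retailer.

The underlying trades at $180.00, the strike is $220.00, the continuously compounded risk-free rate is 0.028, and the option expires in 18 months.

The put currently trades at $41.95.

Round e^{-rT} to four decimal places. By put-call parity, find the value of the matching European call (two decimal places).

$10.99

exp(−rT) = exp(−0.028·1.5) = 0.9589
Put-call parity: C − P = S − K·e^(−rT) = 180 − 220·0.9589 = 180 − 210.9580 = -30.9580
C = P + (C − P) = 41.95 + (-30.9580) = 10.9920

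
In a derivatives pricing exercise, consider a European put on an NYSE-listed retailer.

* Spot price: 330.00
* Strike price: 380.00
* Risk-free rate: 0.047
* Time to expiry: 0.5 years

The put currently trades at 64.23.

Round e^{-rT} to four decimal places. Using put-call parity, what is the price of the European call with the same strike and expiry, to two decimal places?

23.05

e^(−rT) = e^(−0.047·0.5) = 0.9768
Put-call parity: C − P = S − K·e^(−rT) = 330 − 380·0.9768 = 330 − 371.1840 = -41.1840
C = P + (C − P) = 64.23 + (-41.1840) = 23.0460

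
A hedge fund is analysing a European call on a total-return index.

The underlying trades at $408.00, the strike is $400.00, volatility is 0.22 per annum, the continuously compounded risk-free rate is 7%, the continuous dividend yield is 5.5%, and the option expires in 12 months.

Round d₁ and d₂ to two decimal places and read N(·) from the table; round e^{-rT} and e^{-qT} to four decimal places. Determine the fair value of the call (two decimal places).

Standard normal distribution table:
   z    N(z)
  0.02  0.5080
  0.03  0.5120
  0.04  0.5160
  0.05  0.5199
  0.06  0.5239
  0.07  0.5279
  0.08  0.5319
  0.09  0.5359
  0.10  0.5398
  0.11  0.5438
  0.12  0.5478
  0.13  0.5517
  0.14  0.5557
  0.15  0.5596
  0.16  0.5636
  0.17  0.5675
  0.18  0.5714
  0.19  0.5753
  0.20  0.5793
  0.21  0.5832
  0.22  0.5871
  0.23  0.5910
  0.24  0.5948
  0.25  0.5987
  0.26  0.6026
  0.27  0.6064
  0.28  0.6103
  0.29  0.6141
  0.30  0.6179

σ√T = 0.22 × 1.0000 = 0.2200
d₁ = [ln(408/400) + (0.07 − 0.055 + ½·0.22²)·1] / (σ√T) = (0.0198 + 0.0392) / 0.2200 = 0.2682 ≈ 0.27
d₂ = 0.2682 − 0.2200 = 0.0482 ≈ 0.05
exp(−qT) = exp(−0.055·1) = 0.9465;  exp(−rT) = exp(−0.07·1) = 0.9324
C = 408·0.9465·N(0.27) − 400·0.9324·N(0.05) = 408·0.9465·0.6064 − 400·0.9324·0.5199 = 234.1747 − 193.9019 = 40.2728

$40.27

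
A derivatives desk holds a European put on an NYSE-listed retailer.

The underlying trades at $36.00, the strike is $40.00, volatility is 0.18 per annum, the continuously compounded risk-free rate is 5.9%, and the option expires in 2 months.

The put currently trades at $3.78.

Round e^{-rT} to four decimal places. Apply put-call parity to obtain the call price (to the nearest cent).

$0.17

e^(−rT) = e^(−0.059·0.1667) = 0.9902
Put-call parity: C − P = S − K·e^(−rT) = 36 − 40·0.9902 = 36 − 39.6080 = -3.6080
C = P + (C − P) = 3.78 + (-3.6080) = 0.1720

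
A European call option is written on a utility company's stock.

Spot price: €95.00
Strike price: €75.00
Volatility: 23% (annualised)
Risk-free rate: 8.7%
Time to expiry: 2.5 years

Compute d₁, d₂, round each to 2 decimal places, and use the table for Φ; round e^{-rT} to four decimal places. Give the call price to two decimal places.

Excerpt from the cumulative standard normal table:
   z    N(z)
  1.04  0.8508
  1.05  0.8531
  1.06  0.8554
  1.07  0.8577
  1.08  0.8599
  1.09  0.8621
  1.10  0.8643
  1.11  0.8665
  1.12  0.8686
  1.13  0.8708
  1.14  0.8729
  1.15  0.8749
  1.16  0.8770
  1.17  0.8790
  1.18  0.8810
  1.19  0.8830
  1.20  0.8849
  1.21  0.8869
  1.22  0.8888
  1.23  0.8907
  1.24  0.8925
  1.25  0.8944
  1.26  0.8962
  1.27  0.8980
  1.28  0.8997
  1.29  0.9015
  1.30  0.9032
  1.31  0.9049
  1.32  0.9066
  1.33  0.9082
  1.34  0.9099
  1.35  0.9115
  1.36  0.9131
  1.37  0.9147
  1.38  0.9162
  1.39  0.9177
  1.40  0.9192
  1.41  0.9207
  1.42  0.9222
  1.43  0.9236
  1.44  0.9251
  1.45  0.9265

T = 2.5;  σ√T = 0.3637
d₁ = [ln(95/75) + (0.087 + 0.23²/2)·2.5] / 0.3637 = [0.2364 + 0.2836] / 0.3637 = 1.4299 → 1.43
d₂ = d₁ − σ√T = 1.4299 − 0.3637 = 1.0663 → 1.07
e^(−rT) = e^(−0.087·2.5) = 0.8045
N(d₁) = N(1.43) = 0.9236;  N(d₂) = N(1.07) = 0.8577
C = 95·0.9236 − 75·0.8045·0.8577 = 87.7420 − 51.7515 = 35.9905

€35.99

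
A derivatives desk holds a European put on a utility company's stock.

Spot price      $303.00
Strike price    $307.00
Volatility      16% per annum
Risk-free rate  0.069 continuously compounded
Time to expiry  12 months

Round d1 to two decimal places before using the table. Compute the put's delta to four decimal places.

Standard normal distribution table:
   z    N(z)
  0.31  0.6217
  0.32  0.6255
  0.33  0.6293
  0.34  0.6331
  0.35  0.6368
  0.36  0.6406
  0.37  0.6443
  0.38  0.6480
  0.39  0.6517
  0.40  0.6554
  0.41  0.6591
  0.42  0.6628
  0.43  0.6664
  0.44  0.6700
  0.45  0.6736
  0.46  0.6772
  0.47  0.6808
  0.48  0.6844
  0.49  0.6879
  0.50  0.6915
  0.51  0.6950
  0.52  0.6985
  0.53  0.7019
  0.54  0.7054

σ√T = 0.16·√1 = 0.1600
d₁ = [ln(303/307) + (0.069 + 0.16²/2)·1] / 0.1600 = [-0.0131 + 0.0818] / 0.1600 = 0.4293 ⇒ 0.43
N(d₁) = N(0.43) = 0.6664
Δ_put = N(d₁) − 1 = 0.6664 − 1 = -0.3336

-0.3336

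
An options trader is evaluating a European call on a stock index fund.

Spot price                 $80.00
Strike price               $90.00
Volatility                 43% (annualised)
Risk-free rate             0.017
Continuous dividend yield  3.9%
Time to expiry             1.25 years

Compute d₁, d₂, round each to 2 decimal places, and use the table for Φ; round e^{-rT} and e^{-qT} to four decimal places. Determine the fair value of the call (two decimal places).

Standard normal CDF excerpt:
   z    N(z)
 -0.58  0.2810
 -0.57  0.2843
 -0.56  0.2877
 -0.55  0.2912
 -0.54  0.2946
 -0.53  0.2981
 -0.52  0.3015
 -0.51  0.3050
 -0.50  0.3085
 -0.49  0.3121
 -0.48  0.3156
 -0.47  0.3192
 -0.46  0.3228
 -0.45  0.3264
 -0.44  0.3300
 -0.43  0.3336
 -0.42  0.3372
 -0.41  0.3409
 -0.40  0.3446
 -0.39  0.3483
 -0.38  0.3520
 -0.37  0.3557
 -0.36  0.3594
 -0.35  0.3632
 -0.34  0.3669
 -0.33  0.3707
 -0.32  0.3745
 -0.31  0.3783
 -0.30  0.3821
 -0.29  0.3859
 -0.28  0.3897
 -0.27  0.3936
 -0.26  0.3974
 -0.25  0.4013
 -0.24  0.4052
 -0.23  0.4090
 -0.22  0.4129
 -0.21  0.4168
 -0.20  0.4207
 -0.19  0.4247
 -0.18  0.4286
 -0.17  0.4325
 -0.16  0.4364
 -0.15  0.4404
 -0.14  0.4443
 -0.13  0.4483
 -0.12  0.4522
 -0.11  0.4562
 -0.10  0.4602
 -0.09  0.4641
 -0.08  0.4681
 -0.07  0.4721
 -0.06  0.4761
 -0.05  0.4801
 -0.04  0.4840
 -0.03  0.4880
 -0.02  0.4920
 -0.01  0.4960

$10.32

σ√T = 0.43·√1.25 = 0.4808
d₁ = [ln(80/90) + (0.017 − 0.039 + 0.43²/2)·1.25] / 0.4808 = [-0.1178 + 0.0881] / 0.4808 = -0.0618 ≈ -0.06
d₂ = d₁ − σ√T = -0.0618 − 0.4808 = -0.5426 ≈ -0.54
e^(−qT) = e^(−0.039·1.25) = 0.9524;  e^(−rT) = e^(−0.017·1.25) = 0.9790
N(d₁) = N(-0.06) = 0.4761;  N(d₂) = N(-0.54) = 0.2946
C = 80·0.9524·0.4761 − 90·0.9790·0.2946 = 36.2750 − 25.9572 = 10.3178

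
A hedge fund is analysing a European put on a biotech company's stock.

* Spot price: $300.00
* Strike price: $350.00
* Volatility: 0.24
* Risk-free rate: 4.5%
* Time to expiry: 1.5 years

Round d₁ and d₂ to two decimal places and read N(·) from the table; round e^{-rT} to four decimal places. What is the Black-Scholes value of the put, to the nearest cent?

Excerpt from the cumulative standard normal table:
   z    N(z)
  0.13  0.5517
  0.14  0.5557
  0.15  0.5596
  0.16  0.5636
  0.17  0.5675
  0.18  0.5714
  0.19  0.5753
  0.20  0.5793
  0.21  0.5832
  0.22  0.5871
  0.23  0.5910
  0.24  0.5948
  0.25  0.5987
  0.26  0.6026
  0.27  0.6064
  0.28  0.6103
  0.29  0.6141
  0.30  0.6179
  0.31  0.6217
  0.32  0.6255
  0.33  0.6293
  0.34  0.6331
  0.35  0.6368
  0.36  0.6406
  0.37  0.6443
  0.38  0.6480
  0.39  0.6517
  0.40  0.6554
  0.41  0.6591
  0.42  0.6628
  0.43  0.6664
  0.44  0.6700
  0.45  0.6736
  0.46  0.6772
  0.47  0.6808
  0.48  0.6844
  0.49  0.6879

T = 1.5;  σ√T = 0.2939
d₁ = [ln(300/350) + (0.045 + 0.24²/2)·1.5] / 0.2939 = [-0.1542 + 0.1107] / 0.2939 = -0.1478 which rounds to -0.15
d₂ = d₁ − σ√T = -0.1478 − 0.2939 = -0.4418 which rounds to -0.44
exp(−rT) = exp(−0.045·1.5) = 0.9347
N(−d₂) = N(0.44) = 0.6700;  N(−d₁) = N(0.15) = 0.5596
P = 350·0.9347·0.6700 − 300·0.5596 = 219.1872 − 167.8800 = 51.3072

$51.31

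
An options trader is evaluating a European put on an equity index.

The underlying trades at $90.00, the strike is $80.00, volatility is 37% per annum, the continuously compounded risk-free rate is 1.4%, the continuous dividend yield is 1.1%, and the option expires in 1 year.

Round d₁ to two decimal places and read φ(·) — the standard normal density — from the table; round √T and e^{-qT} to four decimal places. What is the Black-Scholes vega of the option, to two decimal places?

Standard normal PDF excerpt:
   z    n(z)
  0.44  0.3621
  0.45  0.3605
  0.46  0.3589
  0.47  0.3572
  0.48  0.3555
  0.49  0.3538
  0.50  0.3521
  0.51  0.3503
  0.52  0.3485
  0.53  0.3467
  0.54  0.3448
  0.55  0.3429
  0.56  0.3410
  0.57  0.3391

31.18

σ√T = 0.37·√1 = 0.3700
d₁ = [ln(90/80) + (0.014 − 0.011 + ½·0.37²)·1] / (σ√T) = (0.1178 + 0.0714) / 0.3700 = 0.5114 ≈ 0.51
√T = √1 = 1.0000
φ(d₁) = φ(0.51) = 0.3503
exp(−qT) = exp(−0.011·1) = 0.9891
vega = S·exp(−qT)·φ(d₁)·√T = 90·0.9891·0.3503·1.0000 = 31.1834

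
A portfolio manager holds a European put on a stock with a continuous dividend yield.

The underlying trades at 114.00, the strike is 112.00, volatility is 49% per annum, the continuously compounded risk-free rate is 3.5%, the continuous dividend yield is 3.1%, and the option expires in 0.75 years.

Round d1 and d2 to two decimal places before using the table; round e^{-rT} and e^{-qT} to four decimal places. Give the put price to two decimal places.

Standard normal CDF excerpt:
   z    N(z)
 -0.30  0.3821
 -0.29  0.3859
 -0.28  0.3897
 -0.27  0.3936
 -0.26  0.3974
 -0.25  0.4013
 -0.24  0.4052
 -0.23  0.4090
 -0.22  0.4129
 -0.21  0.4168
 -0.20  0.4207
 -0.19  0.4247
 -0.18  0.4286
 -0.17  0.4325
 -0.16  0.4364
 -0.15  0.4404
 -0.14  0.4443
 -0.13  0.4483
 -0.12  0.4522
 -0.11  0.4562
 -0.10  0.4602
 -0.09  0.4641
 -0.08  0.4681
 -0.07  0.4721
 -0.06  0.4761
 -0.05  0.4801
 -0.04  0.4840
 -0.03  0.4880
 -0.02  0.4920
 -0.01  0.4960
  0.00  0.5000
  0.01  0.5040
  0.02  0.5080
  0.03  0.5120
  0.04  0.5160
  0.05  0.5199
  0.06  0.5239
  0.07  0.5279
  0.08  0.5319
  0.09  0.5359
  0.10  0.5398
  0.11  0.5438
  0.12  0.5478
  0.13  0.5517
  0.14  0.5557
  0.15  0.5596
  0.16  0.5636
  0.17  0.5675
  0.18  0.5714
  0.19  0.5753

T = 0.75;  σ√T = 0.4244
d₁ = [ln(114/112) + (0.035 − 0.031 + 0.49²/2)·0.75] / 0.4244 = [0.0177 + 0.0930] / 0.4244 = 0.2610 ⇒ 0.26
d₂ = d₁ − σ√T = 0.2610 − 0.4244 = -0.1634 ⇒ -0.16
exp(−qT) = exp(−0.031·0.75) = 0.9770;  exp(−rT) = exp(−0.035·0.75) = 0.9741
P = 112·0.9741·N(0.16) − 114·0.9770·N(-0.26) = 112·0.9741·0.5636 − 114·0.9770·0.3974 = 61.4883 − 44.2616 = 17.2267

17.23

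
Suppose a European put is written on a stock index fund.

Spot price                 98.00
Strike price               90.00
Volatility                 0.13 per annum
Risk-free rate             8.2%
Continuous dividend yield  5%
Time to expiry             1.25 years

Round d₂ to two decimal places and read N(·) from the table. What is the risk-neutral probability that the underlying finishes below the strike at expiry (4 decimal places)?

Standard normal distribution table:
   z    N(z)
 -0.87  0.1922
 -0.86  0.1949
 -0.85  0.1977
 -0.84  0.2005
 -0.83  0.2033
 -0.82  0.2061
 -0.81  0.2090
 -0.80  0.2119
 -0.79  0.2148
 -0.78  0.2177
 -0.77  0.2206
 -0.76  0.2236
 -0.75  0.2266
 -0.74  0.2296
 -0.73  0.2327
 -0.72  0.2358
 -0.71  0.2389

0.2148

T = 1.25;  σ√T = 0.1453
d₁ = [ln(98/90) + (0.082 − 0.05 + 0.13²/2)·1.25] / 0.1453 = [0.0852 + 0.0506] / 0.1453 = 0.9338 → 0.93
d₂ = d₁ − σ√T = 0.9338 − 0.1453 = 0.7884 → 0.79
Risk-neutral Pr[S_T < K] = N(−d₂) = N(-0.79) = 0.2148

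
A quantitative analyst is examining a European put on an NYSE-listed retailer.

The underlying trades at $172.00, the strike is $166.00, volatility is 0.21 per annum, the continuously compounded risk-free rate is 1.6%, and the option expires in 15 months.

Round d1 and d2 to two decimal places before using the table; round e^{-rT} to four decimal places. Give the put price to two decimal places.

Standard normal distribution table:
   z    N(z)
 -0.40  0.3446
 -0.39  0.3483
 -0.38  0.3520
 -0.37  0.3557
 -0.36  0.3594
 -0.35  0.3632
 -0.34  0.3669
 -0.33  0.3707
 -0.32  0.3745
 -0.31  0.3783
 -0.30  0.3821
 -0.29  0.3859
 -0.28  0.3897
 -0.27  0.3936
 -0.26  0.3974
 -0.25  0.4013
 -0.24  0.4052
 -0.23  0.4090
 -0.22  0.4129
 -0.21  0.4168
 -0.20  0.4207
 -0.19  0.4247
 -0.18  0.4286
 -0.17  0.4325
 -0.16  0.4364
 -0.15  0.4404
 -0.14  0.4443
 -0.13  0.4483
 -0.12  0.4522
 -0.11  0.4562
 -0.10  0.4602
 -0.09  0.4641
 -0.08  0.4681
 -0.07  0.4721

$11.11

σ√T = 0.21·√1.25 = 0.2348
d₁ = [ln(172/166) + (0.016 + 0.21²/2)·1.25] / 0.2348 = [0.0355 + 0.0476] / 0.2348 = 0.3538 → 0.35
d₂ = d₁ − σ√T = 0.3538 − 0.2348 = 0.1190 → 0.12
exp(−rT) = exp(−0.016·1.25) = 0.9802
P = 166·0.9802·N(-0.12) − 172·N(-0.35) = 166·0.9802·0.4522 − 172·0.3632 = 73.5789 − 62.4704 = 11.1085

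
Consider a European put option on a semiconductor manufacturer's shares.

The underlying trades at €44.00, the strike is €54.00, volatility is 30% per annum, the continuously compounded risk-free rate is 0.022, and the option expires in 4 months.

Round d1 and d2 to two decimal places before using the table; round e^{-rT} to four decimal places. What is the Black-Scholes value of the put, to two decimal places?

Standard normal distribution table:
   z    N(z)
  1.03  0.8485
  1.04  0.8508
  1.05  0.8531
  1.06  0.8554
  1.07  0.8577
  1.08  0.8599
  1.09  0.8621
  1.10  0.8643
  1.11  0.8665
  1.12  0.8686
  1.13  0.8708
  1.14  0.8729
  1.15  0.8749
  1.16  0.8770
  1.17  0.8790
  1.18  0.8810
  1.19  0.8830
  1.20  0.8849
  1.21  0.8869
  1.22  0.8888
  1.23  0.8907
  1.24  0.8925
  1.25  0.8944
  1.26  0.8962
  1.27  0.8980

€10.21

σ√T = 0.3 × 0.5774 = 0.1732
d₁ = [ln(44/54) + (0.022 + 0.3²/2)·0.3333] / 0.1732 = [-0.2048 + 0.0223] / 0.1732 = -1.0534 ≈ -1.05
d₂ = d₁ − σ√T = -1.0534 − 0.1732 = -1.2266 ≈ -1.23
exp(−rT) = exp(−0.022·0.3333) = 0.9927
N(−d₂) = N(1.23) = 0.8907;  N(−d₁) = N(1.05) = 0.8531
P = 54·0.9927·0.8907 − 44·0.8531 = 47.7467 − 37.5364 = 10.2103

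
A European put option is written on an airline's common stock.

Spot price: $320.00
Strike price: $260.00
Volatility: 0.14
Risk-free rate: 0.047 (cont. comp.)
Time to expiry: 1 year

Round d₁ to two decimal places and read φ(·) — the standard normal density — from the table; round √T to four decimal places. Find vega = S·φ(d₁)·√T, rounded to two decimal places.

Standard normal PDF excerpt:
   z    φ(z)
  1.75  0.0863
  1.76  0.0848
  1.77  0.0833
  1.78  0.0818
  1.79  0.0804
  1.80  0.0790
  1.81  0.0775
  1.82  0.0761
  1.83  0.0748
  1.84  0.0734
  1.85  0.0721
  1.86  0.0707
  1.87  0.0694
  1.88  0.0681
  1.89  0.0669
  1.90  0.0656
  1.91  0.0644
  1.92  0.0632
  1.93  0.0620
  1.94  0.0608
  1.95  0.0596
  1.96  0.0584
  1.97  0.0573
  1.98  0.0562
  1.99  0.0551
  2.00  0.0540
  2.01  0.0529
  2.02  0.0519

T = 1;  σ√T = 0.1400
d₁ = [ln(320/260) + (0.047 + ½·0.14²)·1] / (σ√T) = (0.2076 + 0.0568) / 0.1400 = 1.8889 which rounds to 1.89
√T = √1 = 1.0000
φ(d₁) = φ(1.89) = 0.0669
vega = S·φ(d₁)·√T = 320·0.0669·1.0000 = 21.4080

21.41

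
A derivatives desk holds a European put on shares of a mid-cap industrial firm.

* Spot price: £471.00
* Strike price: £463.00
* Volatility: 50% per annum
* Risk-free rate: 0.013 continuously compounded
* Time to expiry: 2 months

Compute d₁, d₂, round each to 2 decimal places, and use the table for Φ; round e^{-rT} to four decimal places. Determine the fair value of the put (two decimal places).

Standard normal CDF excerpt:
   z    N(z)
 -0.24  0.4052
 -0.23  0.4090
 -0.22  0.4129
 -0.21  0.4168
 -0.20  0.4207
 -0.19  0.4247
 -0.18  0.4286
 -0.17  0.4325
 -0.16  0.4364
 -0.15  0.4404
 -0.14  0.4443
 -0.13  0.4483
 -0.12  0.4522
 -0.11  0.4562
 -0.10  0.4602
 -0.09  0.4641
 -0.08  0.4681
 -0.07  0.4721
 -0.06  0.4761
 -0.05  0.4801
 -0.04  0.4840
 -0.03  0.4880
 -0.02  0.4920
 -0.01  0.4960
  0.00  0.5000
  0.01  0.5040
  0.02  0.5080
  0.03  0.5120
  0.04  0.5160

σ√T = 0.5 × 0.4082 = 0.2041
ln(S/K) + (r + σ²/2)T = ln(471/463) + (0.013 + 0.5²/2)·0.1667 = 0.0171 + 0.0230 = 0.0401
d₁ = 0.0401 / 0.2041 = 0.1966 → 0.20
d₂ = d₁ − σ√T = 0.1966 − 0.2041 = -0.0075 → -0.01
exp(−rT) = exp(−0.013·0.1667) = 0.9978
N(−d₂) = N(0.01) = 0.5040;  N(−d₁) = N(-0.20) = 0.4207
P = 463·0.9978·0.5040 − 471·0.4207 = 232.8386 − 198.1497 = 34.6889

£34.69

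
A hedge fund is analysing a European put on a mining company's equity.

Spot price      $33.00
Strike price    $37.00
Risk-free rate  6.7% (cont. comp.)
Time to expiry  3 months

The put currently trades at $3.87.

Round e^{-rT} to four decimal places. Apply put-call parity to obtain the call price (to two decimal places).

exp(−rT) = exp(−0.067·0.25) = 0.9834
Put-call parity: C − P = S − K·e^(−rT) = 33 − 37·0.9834 = 33 − 36.3858 = -3.3858
C = P + (C − P) = 3.87 + (-3.3858) = 0.4842

$0.48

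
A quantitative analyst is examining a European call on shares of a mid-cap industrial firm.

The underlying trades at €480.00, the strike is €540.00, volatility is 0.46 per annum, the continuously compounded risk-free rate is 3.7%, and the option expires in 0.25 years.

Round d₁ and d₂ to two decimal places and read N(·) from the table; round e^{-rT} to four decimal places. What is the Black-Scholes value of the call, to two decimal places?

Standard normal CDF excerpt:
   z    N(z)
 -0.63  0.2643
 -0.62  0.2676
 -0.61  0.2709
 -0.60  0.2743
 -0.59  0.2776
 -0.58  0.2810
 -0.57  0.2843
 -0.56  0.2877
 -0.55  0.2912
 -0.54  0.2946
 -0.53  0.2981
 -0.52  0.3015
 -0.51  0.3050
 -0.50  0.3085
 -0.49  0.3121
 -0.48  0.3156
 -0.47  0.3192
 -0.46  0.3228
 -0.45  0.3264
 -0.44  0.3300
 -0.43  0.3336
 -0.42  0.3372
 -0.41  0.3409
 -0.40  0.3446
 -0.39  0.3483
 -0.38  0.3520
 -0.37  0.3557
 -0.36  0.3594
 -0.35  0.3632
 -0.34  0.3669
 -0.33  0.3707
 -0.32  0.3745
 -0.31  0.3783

€23.99

σ√T = 0.46 × 0.5000 = 0.2300
d₁ = [ln(480/540) + (0.037 + 0.46²/2)·0.25] / 0.2300 = [-0.1178 + 0.0357] / 0.2300 = -0.3569 ⇒ -0.36
d₂ = d₁ − σ√T = -0.3569 − 0.2300 = -0.5869 ⇒ -0.59
exp(−rT) = exp(−0.037·0.25) = 0.9908
C = 480·N(-0.36) − 540·0.9908·N(-0.59) = 480·0.3594 − 540·0.9908·0.2776 = 172.5120 − 148.5249 = 23.9871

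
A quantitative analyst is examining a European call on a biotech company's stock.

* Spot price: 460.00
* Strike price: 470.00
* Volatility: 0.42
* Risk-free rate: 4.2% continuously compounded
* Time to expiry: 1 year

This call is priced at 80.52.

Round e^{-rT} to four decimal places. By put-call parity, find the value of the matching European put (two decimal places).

e^(−rT) = e^(−0.042·1) = 0.9589
Put-call parity: C − P = S − K·e^(−rT) = 460 − 470·0.9589 = 460 − 450.6830 = 9.3170
P = C − (C − P) = 80.52 − (9.3170) = 71.2030

71.20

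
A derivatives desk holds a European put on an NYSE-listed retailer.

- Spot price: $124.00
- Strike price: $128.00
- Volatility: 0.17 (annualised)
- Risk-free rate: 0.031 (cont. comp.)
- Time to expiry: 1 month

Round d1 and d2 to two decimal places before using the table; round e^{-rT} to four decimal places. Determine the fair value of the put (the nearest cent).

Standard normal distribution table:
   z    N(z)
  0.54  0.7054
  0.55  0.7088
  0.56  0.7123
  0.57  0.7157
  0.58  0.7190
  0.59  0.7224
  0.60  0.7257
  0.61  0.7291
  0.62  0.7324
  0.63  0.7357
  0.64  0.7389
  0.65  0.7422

$4.76

T = 0.08333;  σ√T = 0.0491
d₁ = [ln(124/128) + (0.031 + 0.17²/2)·0.08333] / 0.0491 = [-0.0317 + 0.0038] / 0.0491 = -0.5698 → -0.57
d₂ = d₁ − σ√T = -0.5698 − 0.0491 = -0.6188 → -0.62
e^(−rT) = e^(−0.031·0.08333) = 0.9974
N(−d₂) = N(0.62) = 0.7324;  N(−d₁) = N(0.57) = 0.7157
P = 128·0.9974·0.7324 − 124·0.7157 = 93.5035 − 88.7468 = 4.7567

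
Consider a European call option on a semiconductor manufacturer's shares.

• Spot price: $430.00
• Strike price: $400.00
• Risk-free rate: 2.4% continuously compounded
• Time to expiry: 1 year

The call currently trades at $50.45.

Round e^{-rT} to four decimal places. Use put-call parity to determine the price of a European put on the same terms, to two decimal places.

$10.97

e^(−rT) = e^(−0.024·1) = 0.9763
Put-call parity: C − P = S − K·e^(−rT) = 430 − 400·0.9763 = 430 − 390.5200 = 39.4800
P = C − (C − P) = 50.45 − (39.4800) = 10.9700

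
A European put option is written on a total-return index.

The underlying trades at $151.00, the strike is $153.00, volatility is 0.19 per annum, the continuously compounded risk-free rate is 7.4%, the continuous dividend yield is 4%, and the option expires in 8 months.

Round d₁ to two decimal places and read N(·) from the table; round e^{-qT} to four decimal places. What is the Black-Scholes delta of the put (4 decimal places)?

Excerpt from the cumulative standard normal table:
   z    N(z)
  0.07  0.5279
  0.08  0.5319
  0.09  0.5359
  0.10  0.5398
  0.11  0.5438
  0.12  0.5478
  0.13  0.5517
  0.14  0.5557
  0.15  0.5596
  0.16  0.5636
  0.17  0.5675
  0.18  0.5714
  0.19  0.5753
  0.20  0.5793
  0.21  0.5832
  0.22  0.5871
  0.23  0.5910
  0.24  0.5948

-0.4326

σ√T = 0.19·√0.6667 = 0.1551
ln(S/K) + (r − q + σ²/2)T = ln(151/153) + (0.074 − 0.04 + 0.19²/2)·0.6667 = -0.0132 + 0.0347 = 0.0215
d₁ = 0.0215 / 0.1551 = 0.1389 → 0.14
N(d₁) = N(0.14) = 0.5557
Δ_put = e^(−qT)·(N(d₁) − 1) = 0.9737·(0.5557 − 1) = -0.4326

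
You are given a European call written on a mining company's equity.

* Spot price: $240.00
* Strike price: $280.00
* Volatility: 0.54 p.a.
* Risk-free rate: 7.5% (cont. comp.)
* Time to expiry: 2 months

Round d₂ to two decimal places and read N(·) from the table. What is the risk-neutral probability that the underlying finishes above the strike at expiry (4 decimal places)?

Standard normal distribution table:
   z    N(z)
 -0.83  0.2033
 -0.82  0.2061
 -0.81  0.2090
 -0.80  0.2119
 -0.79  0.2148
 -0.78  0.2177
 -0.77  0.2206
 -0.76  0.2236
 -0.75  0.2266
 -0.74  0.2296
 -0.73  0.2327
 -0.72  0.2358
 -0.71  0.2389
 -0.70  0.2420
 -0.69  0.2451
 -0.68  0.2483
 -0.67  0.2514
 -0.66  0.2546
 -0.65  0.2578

T = 0.1667;  σ√T = 0.2205
d₁ = [ln(240/280) + (0.075 + ½·0.54²)·0.1667] / (σ√T) = (-0.1542 + 0.0368) / 0.2205 = -0.5323 which rounds to -0.53
d₂ = -0.5323 − 0.2205 = -0.7528 which rounds to -0.75
Pr(exercise) under Q = N(d₂) = 0.2266

0.2266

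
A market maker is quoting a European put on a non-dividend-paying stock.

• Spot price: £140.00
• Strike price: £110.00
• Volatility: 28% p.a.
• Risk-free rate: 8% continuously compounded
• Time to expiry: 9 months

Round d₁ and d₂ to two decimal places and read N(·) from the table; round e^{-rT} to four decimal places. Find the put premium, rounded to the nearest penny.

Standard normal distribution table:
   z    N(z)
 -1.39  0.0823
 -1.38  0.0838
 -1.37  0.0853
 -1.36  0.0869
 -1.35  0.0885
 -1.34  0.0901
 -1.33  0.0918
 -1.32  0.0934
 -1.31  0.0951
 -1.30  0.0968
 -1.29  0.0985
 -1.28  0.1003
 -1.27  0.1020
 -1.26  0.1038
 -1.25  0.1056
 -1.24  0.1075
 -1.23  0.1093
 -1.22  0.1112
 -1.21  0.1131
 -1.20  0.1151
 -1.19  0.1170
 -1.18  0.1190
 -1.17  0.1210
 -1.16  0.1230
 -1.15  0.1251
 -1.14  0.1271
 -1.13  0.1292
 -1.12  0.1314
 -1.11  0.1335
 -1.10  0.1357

£1.45

T = 0.75;  σ√T = 0.2425
d₁ = [ln(140/110) + (0.08 + ½·0.28²)·0.75] / (σ√T) = (0.2412 + 0.0894) / 0.2425 = 1.3632 ⇒ 1.36
d₂ = 1.3632 − 0.2425 = 1.1207 ⇒ 1.12
e^(−rT) = e^(−0.08·0.75) = 0.9418
P = 110·0.9418·N(-1.12) − 140·N(-1.36) = 110·0.9418·0.1314 − 140·0.0869 = 13.6128 − 12.1660 = 1.4468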